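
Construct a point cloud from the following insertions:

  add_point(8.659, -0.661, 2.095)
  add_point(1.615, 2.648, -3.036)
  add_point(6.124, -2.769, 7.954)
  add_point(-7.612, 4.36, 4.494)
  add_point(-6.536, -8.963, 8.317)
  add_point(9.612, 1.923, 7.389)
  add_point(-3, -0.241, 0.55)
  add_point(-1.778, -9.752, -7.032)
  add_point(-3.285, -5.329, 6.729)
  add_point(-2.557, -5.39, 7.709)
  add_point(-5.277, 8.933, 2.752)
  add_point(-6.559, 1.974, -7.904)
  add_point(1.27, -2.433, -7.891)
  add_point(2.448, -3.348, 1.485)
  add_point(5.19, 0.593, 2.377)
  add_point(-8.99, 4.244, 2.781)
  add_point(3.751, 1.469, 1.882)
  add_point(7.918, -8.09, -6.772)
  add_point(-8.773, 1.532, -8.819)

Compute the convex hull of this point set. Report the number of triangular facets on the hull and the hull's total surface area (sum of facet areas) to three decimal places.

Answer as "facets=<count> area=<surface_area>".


Hull vertices (13/19): indices [0, 1, 2, 3, 4, 5, 7, 10, 11, 12, 15, 17, 18].

Area of each hull facet:
  f1: (p3, p4, p15) → 14.9556
  f2: (p3, p4, p5) → 118.5891
  f3: (p2, p4, p5) → 19.1469
  f4: (p17, p2, p5) → 45.9931
  f5: (p17, p4, p7) → 76.4864
  f6: (p17, p2, p4) → 111.0726
  f7: (p18, p4, p15) → 85.4265
  f8: (p18, p4, p7) → 107.5104
  f9: (p10, p3, p5) → 46.2743
  f10: (p10, p3, p15) → 5.9562
  f11: (p10, p18, p15) → 35.1588
  f12: (p10, p18, p11) → 13.4686
  f13: (p1, p10, p5) → 72.2244
  f14: (p1, p10, p11) → 50.9638
  f15: (p12, p18, p11) → 7.7768
  f16: (p12, p1, p11) → 30.0445
  f17: (p12, p1, p17) → 29.1229
  f18: (p12, p17, p7) → 33.3054
  f19: (p12, p18, p7) → 43.2098
  f20: (p0, p17, p5) → 8.8978
  f21: (p0, p1, p5) → 24.7642
  f22: (p0, p1, p17) → 52.4224
Σ area = 1032.771

Euler characteristic 13−33+22 = 2 ✓

facets=22 area=1032.771


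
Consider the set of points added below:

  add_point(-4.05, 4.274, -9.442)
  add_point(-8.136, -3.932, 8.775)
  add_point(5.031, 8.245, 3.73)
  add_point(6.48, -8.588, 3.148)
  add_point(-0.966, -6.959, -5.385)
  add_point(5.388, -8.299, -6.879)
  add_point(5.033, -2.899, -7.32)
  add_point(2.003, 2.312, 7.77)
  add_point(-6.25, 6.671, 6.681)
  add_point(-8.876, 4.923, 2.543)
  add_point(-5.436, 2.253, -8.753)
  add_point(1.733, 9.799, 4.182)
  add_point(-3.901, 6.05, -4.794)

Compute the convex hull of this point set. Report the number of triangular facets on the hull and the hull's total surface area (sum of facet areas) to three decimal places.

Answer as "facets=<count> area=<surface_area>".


facets=22 area=936.878

Points on the hull: [0, 1, 2, 3, 4, 5, 6, 7, 8, 9, 10, 11, 12] (13 of 13).

Triangle areas on the boundary:
  f1: (p12, p0, p9) → 15.7745
  f2: (p12, p0, p11) → 13.3130
  f3: (p8, p1, p9) → 27.5642
  f4: (p8, p12, p9) → 21.9492
  f5: (p8, p12, p11) → 47.1806
  f6: (p7, p1, p3) → 75.0893
  f7: (p7, p8, p11) → 33.8731
  f8: (p7, p8, p1) → 48.8454
  f9: (p2, p0, p11) → 28.9380
  f10: (p2, p6, p0) → 87.9026
  f11: (p2, p6, p3) → 90.4751
  f12: (p2, p7, p3) → 46.5599
  f13: (p2, p7, p11) → 14.2510
  f14: (p4, p1, p3) → 86.9913
  f15: (p5, p6, p0) → 23.6739
  f16: (p5, p6, p3) → 27.2077
  f17: (p5, p4, p3) → 33.3997
  f18: (p10, p5, p0) → 19.0100
  f19: (p10, p5, p4) → 31.1577
  f20: (p10, p4, p1) → 86.8669
  f21: (p10, p0, p9) → 14.9880
  f22: (p10, p1, p9) → 61.8671
Σ area = 936.878

Euler characteristic 13−33+22 = 2 ✓


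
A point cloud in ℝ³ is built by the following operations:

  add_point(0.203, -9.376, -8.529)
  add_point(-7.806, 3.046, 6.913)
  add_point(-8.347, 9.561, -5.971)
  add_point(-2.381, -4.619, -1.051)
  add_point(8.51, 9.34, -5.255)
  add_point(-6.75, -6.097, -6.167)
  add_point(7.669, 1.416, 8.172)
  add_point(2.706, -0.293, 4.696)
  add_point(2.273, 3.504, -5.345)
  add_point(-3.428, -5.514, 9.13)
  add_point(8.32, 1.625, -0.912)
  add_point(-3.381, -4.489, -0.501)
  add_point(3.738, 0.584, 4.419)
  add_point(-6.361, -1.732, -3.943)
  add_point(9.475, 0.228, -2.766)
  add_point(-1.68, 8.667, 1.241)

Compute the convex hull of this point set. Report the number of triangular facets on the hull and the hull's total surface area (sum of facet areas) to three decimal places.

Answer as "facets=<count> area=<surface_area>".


facets=14 area=1084.266

Extreme-point indices: [0, 1, 2, 4, 5, 6, 9, 14, 15] — 9 of 16 on the boundary.

Triangle areas on the boundary:
  f1: (p6, p0, p14) → 75.7509
  f2: (p6, p9, p0) → 119.9707
  f3: (p4, p0, p2) → 160.7199
  f4: (p4, p0, p14) → 61.1070
  f5: (p4, p6, p14) → 52.4228
  f6: (p5, p0, p2) → 54.9236
  f7: (p5, p9, p0) → 62.5424
  f8: (p1, p6, p9) → 64.3974
  f9: (p1, p5, p2) → 102.0373
  f10: (p1, p5, p9) → 74.1606
  f11: (p15, p4, p6) → 79.8196
  f12: (p15, p1, p6) → 68.0546
  f13: (p15, p4, p2) → 58.7959
  f14: (p15, p1, p2) → 49.5635
Σ area = 1084.266

Check V−E+F: 9 − 21 + 14 = 2.


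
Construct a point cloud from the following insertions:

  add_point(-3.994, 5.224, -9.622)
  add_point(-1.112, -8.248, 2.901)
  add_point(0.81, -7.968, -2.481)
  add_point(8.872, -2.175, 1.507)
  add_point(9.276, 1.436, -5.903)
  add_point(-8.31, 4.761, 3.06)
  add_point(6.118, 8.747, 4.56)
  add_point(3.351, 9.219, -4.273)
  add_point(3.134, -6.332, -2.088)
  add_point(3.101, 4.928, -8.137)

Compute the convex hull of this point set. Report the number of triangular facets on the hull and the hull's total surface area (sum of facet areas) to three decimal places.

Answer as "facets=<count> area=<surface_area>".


facets=16 area=755.750

Extreme-point indices: [0, 1, 2, 3, 4, 5, 6, 7, 8, 9] — 10 of 10 on the boundary.

Per-facet area ½‖(b−a)×(c−a)‖:
  f1: (p6, p1, p5) → 108.8006
  f2: (p0, p1, p5) → 98.7278
  f3: (p3, p6, p4) → 47.5125
  f4: (p3, p6, p1) → 66.4607
  f5: (p2, p0, p4) → 88.0376
  f6: (p2, p0, p1) → 41.9537
  f7: (p2, p3, p1) → 30.5299
  f8: (p7, p6, p4) → 45.8670
  f9: (p7, p6, p5) → 64.8250
  f10: (p7, p0, p5) → 64.2773
  f11: (p8, p3, p4) → 32.4542
  f12: (p8, p2, p4) → 8.3320
  f13: (p8, p2, p3) → 3.7190
  f14: (p9, p0, p4) → 12.1625
  f15: (p9, p7, p4) → 21.3584
  f16: (p9, p7, p0) → 20.7319
Σ area = 755.750

Euler: V−E+F = 10−24+16 = 2.


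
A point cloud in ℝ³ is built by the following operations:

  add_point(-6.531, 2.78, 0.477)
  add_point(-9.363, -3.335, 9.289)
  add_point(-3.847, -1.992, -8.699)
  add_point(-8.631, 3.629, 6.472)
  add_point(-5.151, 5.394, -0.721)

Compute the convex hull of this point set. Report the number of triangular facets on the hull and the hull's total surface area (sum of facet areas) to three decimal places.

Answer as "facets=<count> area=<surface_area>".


facets=6 area=202.205

5 of the 5 inputs are extreme points: [0, 1, 2, 3, 4].

Triangle areas on the boundary:
  f1: (p4, p2, p1) → 75.5668
  f2: (p0, p4, p2) → 17.0038
  f3: (p3, p2, p1) → 63.5714
  f4: (p3, p0, p2) → 11.2186
  f5: (p3, p4, p1) → 25.4105
  f6: (p3, p0, p4) → 9.4341
Σ area = 202.205

Check V−E+F: 5 − 9 + 6 = 2.


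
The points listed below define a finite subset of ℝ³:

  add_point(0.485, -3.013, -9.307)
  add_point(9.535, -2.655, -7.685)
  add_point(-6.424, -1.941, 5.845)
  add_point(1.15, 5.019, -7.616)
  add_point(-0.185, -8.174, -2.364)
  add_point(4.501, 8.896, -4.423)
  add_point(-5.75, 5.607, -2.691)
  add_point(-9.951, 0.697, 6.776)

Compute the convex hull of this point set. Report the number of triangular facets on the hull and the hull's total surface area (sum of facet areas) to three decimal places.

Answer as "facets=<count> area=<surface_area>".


8 of the 8 inputs are extreme points: [0, 1, 2, 3, 4, 5, 6, 7].

Area of each hull facet:
  f1: (p4, p0, p7) → 68.5727
  f2: (p4, p0, p1) → 39.8840
  f3: (p2, p5, p7) → 40.4816
  f4: (p2, p5, p1) → 118.9853
  f5: (p2, p4, p7) → 14.2960
  f6: (p2, p4, p1) → 65.8732
  f7: (p6, p5, p7) → 49.7601
  f8: (p6, p0, p7) → 67.9298
  f9: (p3, p6, p5) → 25.5261
  f10: (p3, p6, p0) → 34.7325
  f11: (p3, p5, p1) → 34.3026
  f12: (p3, p0, p1) → 37.4363
Σ area = 597.780

Euler characteristic 8−18+12 = 2 ✓

facets=12 area=597.780


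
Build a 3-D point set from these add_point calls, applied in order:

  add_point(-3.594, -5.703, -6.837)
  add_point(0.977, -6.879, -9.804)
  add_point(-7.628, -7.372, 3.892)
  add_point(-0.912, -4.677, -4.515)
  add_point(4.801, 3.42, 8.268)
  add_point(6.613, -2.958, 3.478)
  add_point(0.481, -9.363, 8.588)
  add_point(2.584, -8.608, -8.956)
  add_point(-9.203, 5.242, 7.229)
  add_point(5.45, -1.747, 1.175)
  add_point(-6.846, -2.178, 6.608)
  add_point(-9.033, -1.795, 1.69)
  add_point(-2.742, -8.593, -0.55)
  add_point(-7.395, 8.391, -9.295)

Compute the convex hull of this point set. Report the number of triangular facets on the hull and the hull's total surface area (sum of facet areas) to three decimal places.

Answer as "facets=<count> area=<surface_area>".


Extreme-point indices: [0, 1, 2, 4, 5, 6, 7, 8, 9, 10, 11, 12, 13] — 13 of 14 on the boundary.

Facet areas (half cross-product norm):
  f1: (p4, p6, p8) → 93.7649
  f2: (p4, p6, p5) → 41.7729
  f3: (p4, p13, p8) → 119.7769
  f4: (p7, p6, p5) → 72.8518
  f5: (p7, p13, p1) → 9.4234
  f6: (p10, p6, p8) → 21.5227
  f7: (p10, p2, p8) → 12.8411
  f8: (p10, p2, p6) → 27.9833
  f9: (p11, p13, p8) → 67.2852
  f10: (p11, p2, p8) → 23.9695
  f11: (p0, p13, p1) → 39.0514
  f12: (p0, p7, p1) → 6.0915
  f13: (p0, p7, p2) → 35.4370
  f14: (p0, p11, p13) → 75.4316
  f15: (p0, p11, p2) → 32.9587
  f16: (p9, p7, p5) → 15.3774
  f17: (p9, p7, p13) → 116.4288
  f18: (p9, p4, p5) → 11.6408
  f19: (p9, p4, p13) → 85.2028
  f20: (p12, p2, p6) → 30.3702
  f21: (p12, p7, p6) → 38.0786
  f22: (p12, p7, p2) → 10.5896
Σ area = 987.850

Check V−E+F: 13 − 33 + 22 = 2.

facets=22 area=987.850


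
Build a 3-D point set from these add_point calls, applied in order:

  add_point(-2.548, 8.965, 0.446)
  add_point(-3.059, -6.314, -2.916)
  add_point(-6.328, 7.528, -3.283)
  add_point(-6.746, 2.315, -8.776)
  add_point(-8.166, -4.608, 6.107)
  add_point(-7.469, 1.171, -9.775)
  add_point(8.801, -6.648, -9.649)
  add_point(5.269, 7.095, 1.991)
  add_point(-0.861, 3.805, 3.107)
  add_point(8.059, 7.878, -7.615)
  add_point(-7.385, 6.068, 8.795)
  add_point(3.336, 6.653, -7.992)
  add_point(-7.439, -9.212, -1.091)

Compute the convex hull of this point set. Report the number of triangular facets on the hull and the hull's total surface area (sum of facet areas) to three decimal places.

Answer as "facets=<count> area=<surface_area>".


facets=16 area=1032.204

Hull vertices (10/13): indices [0, 2, 4, 5, 6, 7, 9, 10, 11, 12].

Per-facet area ½‖(b−a)×(c−a)‖:
  f1: (p7, p6, p4) → 164.5838
  f2: (p12, p6, p4) → 73.2610
  f3: (p12, p5, p4) → 57.5712
  f4: (p12, p5, p6) → 114.9506
  f5: (p10, p7, p4) → 79.4767
  f6: (p10, p7, p0) → 40.0595
  f7: (p10, p2, p0) → 27.3663
  f8: (p10, p5, p4) → 92.8316
  f9: (p10, p2, p5) → 44.4189
  f10: (p11, p2, p5) → 47.7632
  f11: (p9, p7, p6) → 73.5009
  f12: (p9, p5, p6) → 116.7935
  f13: (p9, p11, p5) → 6.6909
  f14: (p9, p7, p0) → 40.9686
  f15: (p9, p2, p0) → 36.5190
  f16: (p9, p11, p2) → 15.4485
Σ area = 1032.204

Euler: V−E+F = 10−24+16 = 2.


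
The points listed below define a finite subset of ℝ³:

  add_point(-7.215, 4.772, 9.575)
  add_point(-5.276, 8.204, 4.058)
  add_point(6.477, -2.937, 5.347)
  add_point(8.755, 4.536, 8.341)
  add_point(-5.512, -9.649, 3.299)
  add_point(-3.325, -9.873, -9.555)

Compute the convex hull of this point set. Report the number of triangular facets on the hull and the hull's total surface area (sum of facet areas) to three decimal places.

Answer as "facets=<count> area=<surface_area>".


facets=8 area=701.693

Extreme-point indices: [0, 1, 2, 3, 4, 5] — 6 of 6 on the boundary.

Triangle areas on the boundary:
  f1: (p1, p3, p0) → 51.0684
  f2: (p1, p5, p0) → 76.5424
  f3: (p1, p5, p3) → 170.8197
  f4: (p4, p5, p0) → 93.3801
  f5: (p2, p5, p3) → 53.6874
  f6: (p2, p4, p5) → 90.5753
  f7: (p2, p3, p0) → 65.2054
  f8: (p2, p4, p0) → 100.4146
Σ area = 701.693

Euler characteristic 6−12+8 = 2 ✓


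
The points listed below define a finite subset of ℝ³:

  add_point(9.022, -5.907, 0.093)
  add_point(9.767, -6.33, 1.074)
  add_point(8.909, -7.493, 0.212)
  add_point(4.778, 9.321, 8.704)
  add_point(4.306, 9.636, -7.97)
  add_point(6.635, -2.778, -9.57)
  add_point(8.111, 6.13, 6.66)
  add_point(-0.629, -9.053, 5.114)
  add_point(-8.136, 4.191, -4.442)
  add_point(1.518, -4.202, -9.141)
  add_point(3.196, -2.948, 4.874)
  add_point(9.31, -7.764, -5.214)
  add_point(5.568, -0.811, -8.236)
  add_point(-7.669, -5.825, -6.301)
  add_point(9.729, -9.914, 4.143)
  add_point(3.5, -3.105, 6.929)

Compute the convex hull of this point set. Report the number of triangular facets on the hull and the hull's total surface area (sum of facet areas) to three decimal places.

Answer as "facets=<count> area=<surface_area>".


12 of the 16 inputs are extreme points: [1, 3, 4, 5, 6, 7, 8, 9, 11, 13, 14, 15].

Facet areas (half cross-product norm):
  f1: (p3, p4, p8) → 113.8166
  f2: (p7, p3, p8) → 153.5462
  f3: (p6, p3, p4) → 39.0409
  f4: (p5, p9, p4) → 33.8265
  f5: (p13, p7, p8) → 69.9662
  f6: (p13, p4, p8) → 68.3705
  f7: (p13, p9, p4) → 65.3418
  f8: (p14, p6, p3) → 27.2626
  f9: (p14, p6, p1) → 29.4067
  f10: (p14, p13, p7) → 64.3438
  f11: (p11, p5, p4) → 33.6341
  f12: (p11, p6, p1) → 35.9884
  f13: (p11, p6, p4) → 128.7224
  f14: (p11, p14, p1) → 13.5168
  f15: (p11, p5, p9) → 18.8788
  f16: (p11, p13, p9) → 36.9476
  f17: (p11, p14, p13) → 81.5778
  f18: (p15, p7, p3) → 22.7988
  f19: (p15, p14, p3) → 45.0976
  f20: (p15, p14, p7) → 34.5847
Σ area = 1116.669

Euler: V−E+F = 12−30+20 = 2.

facets=20 area=1116.669


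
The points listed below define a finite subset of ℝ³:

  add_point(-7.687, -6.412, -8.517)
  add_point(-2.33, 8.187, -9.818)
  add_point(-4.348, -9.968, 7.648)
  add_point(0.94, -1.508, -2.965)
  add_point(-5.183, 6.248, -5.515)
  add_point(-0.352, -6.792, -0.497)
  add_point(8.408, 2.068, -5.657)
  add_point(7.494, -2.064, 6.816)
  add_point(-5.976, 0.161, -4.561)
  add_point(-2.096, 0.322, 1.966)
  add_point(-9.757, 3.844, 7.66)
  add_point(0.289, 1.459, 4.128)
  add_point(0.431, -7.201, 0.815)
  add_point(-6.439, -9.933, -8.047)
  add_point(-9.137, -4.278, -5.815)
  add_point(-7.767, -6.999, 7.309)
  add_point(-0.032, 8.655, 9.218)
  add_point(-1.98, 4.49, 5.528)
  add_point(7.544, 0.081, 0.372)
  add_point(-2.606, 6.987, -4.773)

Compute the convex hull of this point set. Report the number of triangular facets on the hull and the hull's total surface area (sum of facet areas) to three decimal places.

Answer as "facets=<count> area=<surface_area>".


Extreme-point indices: [0, 1, 2, 4, 6, 7, 10, 12, 13, 14, 15, 16] — 12 of 20 on the boundary.

Triangle areas on the boundary:
  f1: (p15, p2, p10) → 15.7874
  f2: (p14, p0, p1) → 27.4044
  f3: (p14, p15, p10) → 73.0061
  f4: (p13, p1, p6) → 115.9173
  f5: (p13, p0, p1) → 18.6909
  f6: (p13, p15, p2) → 35.3954
  f7: (p13, p14, p0) → 5.7662
  f8: (p13, p14, p15) → 44.5147
  f9: (p16, p1, p10) → 101.5568
  f10: (p16, p2, p10) → 80.9999
  f11: (p16, p7, p2) → 94.8987
  f12: (p16, p1, p6) → 114.4059
  f13: (p16, p7, p6) → 87.6135
  f14: (p4, p1, p10) → 11.7875
  f15: (p4, p14, p10) → 77.1110
  f16: (p4, p14, p1) → 27.0370
  f17: (p12, p7, p6) → 65.6794
  f18: (p12, p13, p6) → 79.0248
  f19: (p12, p7, p2) → 46.4176
  f20: (p12, p13, p2) → 49.6844
Σ area = 1172.699

Euler characteristic 12−30+20 = 2 ✓

facets=20 area=1172.699


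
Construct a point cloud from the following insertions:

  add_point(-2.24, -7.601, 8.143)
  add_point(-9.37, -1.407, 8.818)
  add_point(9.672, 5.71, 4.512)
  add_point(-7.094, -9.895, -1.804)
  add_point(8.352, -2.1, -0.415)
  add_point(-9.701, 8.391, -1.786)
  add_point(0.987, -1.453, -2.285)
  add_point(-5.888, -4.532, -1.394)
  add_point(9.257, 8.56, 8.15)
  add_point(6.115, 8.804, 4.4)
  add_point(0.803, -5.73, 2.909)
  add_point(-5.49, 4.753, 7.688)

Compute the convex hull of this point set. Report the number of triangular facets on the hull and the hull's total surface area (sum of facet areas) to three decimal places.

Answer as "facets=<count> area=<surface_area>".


facets=16 area=904.741

Extreme-point indices: [0, 1, 2, 3, 4, 5, 6, 8, 9, 11] — 10 of 12 on the boundary.

Facet areas (half cross-product norm):
  f1: (p1, p3, p5) → 98.5037
  f2: (p0, p1, p3) → 53.0755
  f3: (p4, p0, p3) → 82.3303
  f4: (p8, p0, p1) → 93.4600
  f5: (p8, p4, p2) → 8.6955
  f6: (p8, p4, p0) → 100.6032
  f7: (p6, p3, p5) → 85.0083
  f8: (p6, p4, p5) → 36.0979
  f9: (p6, p4, p3) → 35.8145
  f10: (p9, p8, p5) → 20.1609
  f11: (p9, p8, p2) → 9.7599
  f12: (p9, p4, p5) → 103.0112
  f13: (p9, p4, p2) → 19.8565
  f14: (p11, p1, p5) → 39.5950
  f15: (p11, p8, p5) → 79.4674
  f16: (p11, p8, p1) → 39.3015
Σ area = 904.741

Euler characteristic 10−24+16 = 2 ✓


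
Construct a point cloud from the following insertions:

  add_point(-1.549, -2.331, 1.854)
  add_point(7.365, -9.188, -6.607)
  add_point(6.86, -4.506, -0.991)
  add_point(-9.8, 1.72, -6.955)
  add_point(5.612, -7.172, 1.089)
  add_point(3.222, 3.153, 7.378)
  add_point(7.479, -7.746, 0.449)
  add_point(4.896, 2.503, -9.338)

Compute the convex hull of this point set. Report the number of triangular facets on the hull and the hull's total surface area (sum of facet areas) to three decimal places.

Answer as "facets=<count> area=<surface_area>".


facets=12 area=576.414

8 of the 8 inputs are extreme points: [0, 1, 2, 3, 4, 5, 6, 7].

Facet areas (half cross-product norm):
  f1: (p5, p7, p3) → 121.1778
  f2: (p1, p7, p3) → 90.7831
  f3: (p0, p5, p3) → 47.9041
  f4: (p2, p5, p6) → 20.0824
  f5: (p2, p5, p7) → 65.8173
  f6: (p2, p1, p6) → 12.6606
  f7: (p2, p1, p7) → 40.0554
  f8: (p4, p5, p6) → 10.4146
  f9: (p4, p0, p5) → 39.5755
  f10: (p4, p1, p6) → 6.9436
  f11: (p4, p1, p3) → 79.0849
  f12: (p4, p0, p3) → 41.9149
Σ area = 576.414

Euler: V−E+F = 8−18+12 = 2.


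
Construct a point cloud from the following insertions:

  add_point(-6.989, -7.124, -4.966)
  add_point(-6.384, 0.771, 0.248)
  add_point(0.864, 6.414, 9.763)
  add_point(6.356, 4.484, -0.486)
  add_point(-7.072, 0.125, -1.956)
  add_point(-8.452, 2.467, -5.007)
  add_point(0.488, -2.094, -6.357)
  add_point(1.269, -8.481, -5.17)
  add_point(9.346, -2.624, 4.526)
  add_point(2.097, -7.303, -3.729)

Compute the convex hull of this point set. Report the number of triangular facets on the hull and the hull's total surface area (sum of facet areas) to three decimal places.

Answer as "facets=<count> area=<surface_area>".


Hull vertices (9/10): indices [0, 1, 2, 3, 4, 5, 6, 7, 8].

Triangle areas on the boundary:
  f1: (p3, p7, p8) → 62.0554
  f2: (p3, p2, p5) → 90.6942
  f3: (p3, p2, p8) → 53.1519
  f4: (p0, p7, p8) → 50.8443
  f5: (p0, p2, p8) → 128.4232
  f6: (p6, p3, p5) → 53.1318
  f7: (p6, p3, p7) → 31.1226
  f8: (p6, p0, p5) → 40.0943
  f9: (p6, p0, p7) → 26.3579
  f10: (p1, p2, p5) → 27.4318
  f11: (p1, p0, p2) → 38.7619
  f12: (p4, p0, p5) → 15.5427
  f13: (p4, p1, p5) → 3.8088
  f14: (p4, p1, p0) → 7.5398
Σ area = 628.961

Euler characteristic 9−21+14 = 2 ✓

facets=14 area=628.961


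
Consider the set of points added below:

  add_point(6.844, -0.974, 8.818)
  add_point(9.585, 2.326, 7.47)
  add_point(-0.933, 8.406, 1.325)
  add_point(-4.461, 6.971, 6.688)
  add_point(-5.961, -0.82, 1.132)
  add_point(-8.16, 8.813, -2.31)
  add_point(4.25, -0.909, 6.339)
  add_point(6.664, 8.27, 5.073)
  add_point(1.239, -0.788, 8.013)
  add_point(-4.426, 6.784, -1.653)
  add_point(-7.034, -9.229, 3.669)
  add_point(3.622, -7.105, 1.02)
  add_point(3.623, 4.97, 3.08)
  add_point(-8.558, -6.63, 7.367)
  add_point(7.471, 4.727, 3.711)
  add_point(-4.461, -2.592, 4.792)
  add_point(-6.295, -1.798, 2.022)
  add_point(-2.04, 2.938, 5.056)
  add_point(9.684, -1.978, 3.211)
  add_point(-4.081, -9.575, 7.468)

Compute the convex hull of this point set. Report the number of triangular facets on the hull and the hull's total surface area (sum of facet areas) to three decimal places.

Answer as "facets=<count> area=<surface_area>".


Hull vertices (12/20): indices [0, 1, 3, 5, 7, 9, 10, 11, 13, 14, 18, 19].

Triangle areas on the boundary:
  f1: (p3, p5, p13) → 69.9476
  f2: (p3, p0, p13) → 94.2553
  f3: (p9, p11, p18) → 66.5009
  f4: (p9, p11, p5) → 18.0157
  f5: (p10, p5, p13) → 43.4350
  f6: (p10, p11, p5) → 104.3639
  f7: (p19, p0, p18) → 43.8362
  f8: (p19, p11, p18) → 36.1016
  f9: (p19, p10, p11) → 24.9183
  f10: (p19, p0, p13) → 35.5093
  f11: (p19, p10, p13) → 10.6618
  f12: (p7, p3, p5) → 54.6995
  f13: (p7, p9, p5) → 18.1558
  f14: (p1, p3, p0) → 31.4193
  f15: (p1, p7, p3) → 38.4578
  f16: (p1, p0, p18) → 12.9851
  f17: (p14, p9, p18) → 42.8477
  f18: (p14, p7, p9) → 25.1824
  f19: (p14, p1, p18) → 14.6937
  f20: (p14, p1, p7) → 9.2326
Σ area = 795.220

Check V−E+F: 12 − 30 + 20 = 2.

facets=20 area=795.220


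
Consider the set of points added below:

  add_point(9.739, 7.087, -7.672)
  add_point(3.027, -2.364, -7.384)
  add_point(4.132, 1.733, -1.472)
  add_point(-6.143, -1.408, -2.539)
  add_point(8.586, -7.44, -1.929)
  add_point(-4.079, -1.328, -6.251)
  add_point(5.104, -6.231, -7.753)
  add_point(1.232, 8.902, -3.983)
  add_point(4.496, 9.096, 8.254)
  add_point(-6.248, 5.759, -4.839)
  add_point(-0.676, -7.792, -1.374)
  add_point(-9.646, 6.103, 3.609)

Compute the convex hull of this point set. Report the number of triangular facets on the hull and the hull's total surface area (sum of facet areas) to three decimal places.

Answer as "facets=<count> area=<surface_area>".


facets=18 area=894.233

Extreme-point indices: [0, 1, 3, 4, 5, 6, 7, 8, 9, 10, 11] — 11 of 12 on the boundary.

Facet areas (half cross-product norm):
  f1: (p8, p10, p11) → 127.3996
  f2: (p4, p8, p0) → 127.7646
  f3: (p4, p8, p10) → 90.1875
  f4: (p9, p5, p0) → 59.6860
  f5: (p3, p10, p11) → 31.9151
  f6: (p3, p5, p10) → 17.7320
  f7: (p3, p9, p11) → 33.2769
  f8: (p3, p9, p5) → 15.3580
  f9: (p1, p5, p0) → 37.5656
  f10: (p7, p8, p0) → 59.1780
  f11: (p7, p9, p0) → 27.1216
  f12: (p7, p8, p11) → 81.0188
  f13: (p7, p9, p11) → 36.1742
  f14: (p6, p5, p10) → 36.8820
  f15: (p6, p1, p5) → 12.8212
  f16: (p6, p4, p10) → 28.6277
  f17: (p6, p4, p0) → 48.5966
  f18: (p6, p1, p0) → 22.9276
Σ area = 894.233

Euler characteristic 11−27+18 = 2 ✓


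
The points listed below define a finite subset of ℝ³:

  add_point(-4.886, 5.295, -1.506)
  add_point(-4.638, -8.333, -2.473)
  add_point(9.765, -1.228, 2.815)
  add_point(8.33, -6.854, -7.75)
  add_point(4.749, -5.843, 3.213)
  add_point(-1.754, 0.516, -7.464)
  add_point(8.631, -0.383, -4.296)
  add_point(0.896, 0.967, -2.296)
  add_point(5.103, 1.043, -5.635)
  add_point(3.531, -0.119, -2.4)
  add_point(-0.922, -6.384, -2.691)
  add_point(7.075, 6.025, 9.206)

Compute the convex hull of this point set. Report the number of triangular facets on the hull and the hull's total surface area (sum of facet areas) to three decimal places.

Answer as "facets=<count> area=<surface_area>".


9 of the 12 inputs are extreme points: [0, 1, 2, 3, 4, 5, 6, 8, 11].

Triangle areas on the boundary:
  f1: (p11, p1, p0) → 109.4729
  f2: (p4, p11, p2) → 33.1274
  f3: (p4, p11, p1) → 62.7858
  f4: (p4, p3, p2) → 38.5238
  f5: (p4, p3, p1) → 63.2436
  f6: (p5, p1, p0) → 43.5548
  f7: (p5, p3, p1) → 63.6475
  f8: (p6, p3, p2) → 24.7756
  f9: (p6, p11, p2) → 31.5335
  f10: (p8, p11, p0) → 86.0931
  f11: (p8, p6, p11) → 30.2587
  f12: (p8, p5, p0) → 29.0949
  f13: (p8, p5, p3) → 30.4683
  f14: (p8, p6, p3) → 14.7012
Σ area = 661.281

Euler characteristic 9−21+14 = 2 ✓

facets=14 area=661.281


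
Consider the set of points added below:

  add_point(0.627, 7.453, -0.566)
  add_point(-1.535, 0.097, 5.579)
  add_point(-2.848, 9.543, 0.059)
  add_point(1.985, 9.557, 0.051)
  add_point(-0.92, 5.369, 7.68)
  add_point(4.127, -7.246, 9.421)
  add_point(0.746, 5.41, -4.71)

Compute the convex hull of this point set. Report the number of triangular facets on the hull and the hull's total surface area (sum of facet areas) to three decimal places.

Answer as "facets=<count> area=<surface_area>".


facets=8 area=293.734

Hull vertices (6/7): indices [1, 2, 3, 4, 5, 6].

Triangle areas on the boundary:
  f1: (p6, p3, p2) → 15.2555
  f2: (p6, p3, p5) → 61.2598
  f3: (p4, p3, p2) → 21.0107
  f4: (p4, p3, p5) → 57.3331
  f5: (p1, p4, p2) → 25.2901
  f6: (p1, p4, p5) → 25.2248
  f7: (p1, p6, p2) → 39.0513
  f8: (p1, p6, p5) → 49.3083
Σ area = 293.734

Euler: V−E+F = 6−12+8 = 2.


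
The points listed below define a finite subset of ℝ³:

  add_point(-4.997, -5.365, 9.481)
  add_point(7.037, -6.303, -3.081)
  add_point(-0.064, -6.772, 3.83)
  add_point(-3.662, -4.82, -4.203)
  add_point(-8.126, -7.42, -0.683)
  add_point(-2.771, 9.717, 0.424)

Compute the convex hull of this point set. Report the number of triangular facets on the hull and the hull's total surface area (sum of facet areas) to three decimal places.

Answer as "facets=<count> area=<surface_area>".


Hull vertices (6/6): indices [0, 1, 2, 3, 4, 5].

Triangle areas on the boundary:
  f1: (p0, p5, p4) → 92.1481
  f2: (p0, p5, p1) → 140.9392
  f3: (p3, p1, p4) → 27.4404
  f4: (p3, p5, p4) → 46.0330
  f5: (p3, p5, p1) → 82.9042
  f6: (p2, p1, p4) → 44.0073
  f7: (p2, p0, p4) → 34.7071
  f8: (p2, p0, p1) → 9.2325
Σ area = 477.412

Check V−E+F: 6 − 12 + 8 = 2.

facets=8 area=477.412


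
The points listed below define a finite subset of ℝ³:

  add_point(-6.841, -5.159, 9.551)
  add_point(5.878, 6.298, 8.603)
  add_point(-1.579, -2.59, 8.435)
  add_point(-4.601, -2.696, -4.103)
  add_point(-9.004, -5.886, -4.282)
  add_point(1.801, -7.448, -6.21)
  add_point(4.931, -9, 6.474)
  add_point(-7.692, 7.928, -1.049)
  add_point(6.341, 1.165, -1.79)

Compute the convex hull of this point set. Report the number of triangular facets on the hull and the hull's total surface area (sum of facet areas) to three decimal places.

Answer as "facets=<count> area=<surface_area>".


facets=10 area=863.909

Points on the hull: [0, 1, 4, 5, 6, 7, 8] (7 of 9).

Area of each hull facet:
  f1: (p0, p7, p4) → 95.6340
  f2: (p1, p7, p8) → 87.0893
  f3: (p1, p0, p7) → 123.8264
  f4: (p5, p7, p4) → 78.6827
  f5: (p5, p7, p8) → 83.3698
  f6: (p6, p0, p4) → 88.8880
  f7: (p6, p5, p4) → 72.6887
  f8: (p6, p1, p0) → 94.9349
  f9: (p6, p1, p8) → 74.4695
  f10: (p6, p5, p8) → 64.3260
Σ area = 863.909

Check V−E+F: 7 − 15 + 10 = 2.


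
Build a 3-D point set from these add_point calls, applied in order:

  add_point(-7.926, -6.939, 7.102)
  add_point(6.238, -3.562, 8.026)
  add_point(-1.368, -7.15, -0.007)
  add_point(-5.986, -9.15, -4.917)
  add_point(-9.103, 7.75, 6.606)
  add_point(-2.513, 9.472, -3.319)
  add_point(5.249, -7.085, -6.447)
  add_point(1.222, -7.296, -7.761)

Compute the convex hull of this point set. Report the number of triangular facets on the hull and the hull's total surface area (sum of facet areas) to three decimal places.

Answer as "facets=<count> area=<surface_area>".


Hull vertices (8/8): indices [0, 1, 2, 3, 4, 5, 6, 7].

Area of each hull facet:
  f1: (p5, p1, p4) → 109.9722
  f2: (p5, p3, p4) → 112.7357
  f3: (p6, p5, p1) → 129.9024
  f4: (p0, p1, p4) → 106.3301
  f5: (p0, p3, p4) → 90.0779
  f6: (p7, p5, p3) → 70.5605
  f7: (p7, p6, p3) → 10.9816
  f8: (p7, p6, p5) → 37.5211
  f9: (p2, p6, p3) → 32.4577
  f10: (p2, p0, p3) → 33.9157
  f11: (p2, p6, p1) → 53.6906
  f12: (p2, p0, p1) → 56.1130
Σ area = 844.258

Euler: V−E+F = 8−18+12 = 2.

facets=12 area=844.258


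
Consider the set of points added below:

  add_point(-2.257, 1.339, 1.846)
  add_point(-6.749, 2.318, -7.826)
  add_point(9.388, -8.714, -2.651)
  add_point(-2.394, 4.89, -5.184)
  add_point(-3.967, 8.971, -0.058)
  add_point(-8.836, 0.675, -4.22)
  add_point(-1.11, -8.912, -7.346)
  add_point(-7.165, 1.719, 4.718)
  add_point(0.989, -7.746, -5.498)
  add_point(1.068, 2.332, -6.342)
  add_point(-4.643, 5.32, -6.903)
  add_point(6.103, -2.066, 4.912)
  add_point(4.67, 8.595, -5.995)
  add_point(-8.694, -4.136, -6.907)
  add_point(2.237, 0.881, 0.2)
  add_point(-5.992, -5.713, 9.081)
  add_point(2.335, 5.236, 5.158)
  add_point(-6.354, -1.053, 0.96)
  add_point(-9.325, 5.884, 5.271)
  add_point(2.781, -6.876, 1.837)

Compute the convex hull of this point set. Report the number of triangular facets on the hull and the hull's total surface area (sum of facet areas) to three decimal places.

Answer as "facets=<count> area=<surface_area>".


Points on the hull: [1, 2, 4, 5, 6, 10, 11, 12, 13, 15, 16, 18] (12 of 20).

Per-facet area ½‖(b−a)×(c−a)‖:
  f1: (p6, p15, p2) → 99.3758
  f2: (p16, p15, p18) → 70.2259
  f3: (p11, p15, p2) → 66.4135
  f4: (p11, p16, p15) → 53.7598
  f5: (p12, p6, p2) → 100.2981
  f6: (p12, p11, p2) → 81.0545
  f7: (p12, p11, p16) → 48.3948
  f8: (p13, p6, p15) → 72.3345
  f9: (p13, p15, p18) → 93.1591
  f10: (p4, p16, p18) → 36.5994
  f11: (p4, p12, p16) → 45.4876
  f12: (p4, p10, p18) → 29.8955
  f13: (p4, p12, p10) → 36.6102
  f14: (p1, p13, p6) → 29.5002
  f15: (p1, p12, p6) → 82.6959
  f16: (p1, p12, p10) → 11.0488
  f17: (p1, p10, p18) → 24.6364
  f18: (p5, p13, p18) → 15.8528
  f19: (p5, p1, p18) → 20.2713
  f20: (p5, p1, p13) → 12.3000
Σ area = 1029.914

Check V−E+F: 12 − 30 + 20 = 2.

facets=20 area=1029.914


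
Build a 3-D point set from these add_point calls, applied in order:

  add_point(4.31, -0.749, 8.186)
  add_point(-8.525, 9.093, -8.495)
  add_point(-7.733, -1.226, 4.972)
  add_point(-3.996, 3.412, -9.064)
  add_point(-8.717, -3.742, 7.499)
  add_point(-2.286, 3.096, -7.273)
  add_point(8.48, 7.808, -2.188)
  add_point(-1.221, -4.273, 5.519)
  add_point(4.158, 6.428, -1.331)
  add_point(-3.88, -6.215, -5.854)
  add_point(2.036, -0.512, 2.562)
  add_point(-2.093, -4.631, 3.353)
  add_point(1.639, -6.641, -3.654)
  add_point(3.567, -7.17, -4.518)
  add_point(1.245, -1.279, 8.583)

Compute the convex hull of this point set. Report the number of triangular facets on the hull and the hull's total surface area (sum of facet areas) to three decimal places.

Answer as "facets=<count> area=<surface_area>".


11 of the 15 inputs are extreme points: [0, 1, 2, 3, 4, 6, 7, 8, 9, 13, 14].

Triangle areas on the boundary:
  f1: (p9, p1, p4) → 116.1934
  f2: (p9, p13, p4) → 53.9986
  f3: (p2, p1, p4) → 10.5016
  f4: (p2, p14, p4) → 17.8976
  f5: (p2, p14, p1) → 77.2107
  f6: (p8, p1, p6) → 25.7387
  f7: (p8, p14, p6) → 25.1805
  f8: (p8, p14, p1) → 91.4542
  f9: (p7, p13, p4) → 34.2483
  f10: (p7, p14, p4) → 18.4277
  f11: (p0, p13, p6) → 93.3225
  f12: (p0, p14, p6) → 19.2983
  f13: (p0, p7, p13) → 40.3395
  f14: (p0, p7, p14) → 6.6592
  f15: (p3, p9, p13) → 38.0261
  f16: (p3, p13, p6) → 94.7860
  f17: (p3, p9, p1) → 25.5911
  f18: (p3, p1, p6) → 52.5383
Σ area = 841.412

Check V−E+F: 11 − 27 + 18 = 2.

facets=18 area=841.412


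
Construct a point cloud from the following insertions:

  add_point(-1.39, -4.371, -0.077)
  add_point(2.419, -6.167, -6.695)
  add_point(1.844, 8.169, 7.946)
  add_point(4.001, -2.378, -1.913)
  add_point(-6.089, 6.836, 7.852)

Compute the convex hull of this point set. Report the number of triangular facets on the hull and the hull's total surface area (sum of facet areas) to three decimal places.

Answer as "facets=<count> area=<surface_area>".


facets=6 area=255.535

Points on the hull: [0, 1, 2, 3, 4] (5 of 5).

Triangle areas on the boundary:
  f1: (p1, p2, p4) → 82.0696
  f2: (p1, p2, p3) → 19.1078
  f3: (p0, p2, p4) → 57.3584
  f4: (p0, p2, p3) → 43.8233
  f5: (p0, p1, p4) → 34.5146
  f6: (p0, p1, p3) → 18.6614
Σ area = 255.535

Euler: V−E+F = 5−9+6 = 2.


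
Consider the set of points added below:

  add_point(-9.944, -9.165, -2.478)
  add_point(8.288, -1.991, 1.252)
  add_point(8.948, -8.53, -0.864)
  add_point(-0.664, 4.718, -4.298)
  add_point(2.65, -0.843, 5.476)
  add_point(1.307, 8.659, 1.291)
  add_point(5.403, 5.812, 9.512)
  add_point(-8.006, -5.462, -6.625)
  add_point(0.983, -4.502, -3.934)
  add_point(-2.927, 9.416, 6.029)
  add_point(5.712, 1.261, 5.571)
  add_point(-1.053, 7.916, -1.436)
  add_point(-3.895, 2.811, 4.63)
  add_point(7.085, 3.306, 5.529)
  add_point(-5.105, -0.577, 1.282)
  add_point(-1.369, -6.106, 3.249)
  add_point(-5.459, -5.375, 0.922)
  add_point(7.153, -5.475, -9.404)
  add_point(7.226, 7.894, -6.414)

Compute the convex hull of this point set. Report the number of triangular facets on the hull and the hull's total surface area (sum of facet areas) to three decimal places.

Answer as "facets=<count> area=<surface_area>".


facets=22 area=1012.355

Points on the hull: [0, 1, 2, 3, 6, 7, 9, 11, 12, 13, 15, 17, 18] (13 of 19).

Facet areas (half cross-product norm):
  f1: (p17, p2, p0) → 84.6677
  f2: (p7, p9, p0) → 59.0830
  f3: (p7, p17, p0) → 40.5112
  f4: (p12, p9, p0) → 20.7275
  f5: (p12, p6, p9) → 32.7050
  f6: (p13, p6, p2) → 17.4063
  f7: (p15, p12, p0) → 49.9360
  f8: (p15, p12, p6) → 50.9256
  f9: (p15, p2, p0) → 53.9548
  f10: (p15, p6, p2) → 85.3234
  f11: (p1, p13, p2) → 8.6608
  f12: (p18, p13, p6) → 26.3152
  f13: (p18, p6, p9) → 74.8516
  f14: (p18, p7, p17) → 105.5012
  f15: (p18, p7, p3) → 36.1773
  f16: (p18, p1, p13) → 42.1267
  f17: (p18, p17, p2) → 62.8757
  f18: (p18, p1, p2) → 35.7103
  f19: (p11, p18, p9) → 27.2031
  f20: (p11, p18, p3) → 18.8771
  f21: (p11, p7, p9) → 58.1756
  f22: (p11, p7, p3) → 20.6394
Σ area = 1012.355

Euler: V−E+F = 13−33+22 = 2.


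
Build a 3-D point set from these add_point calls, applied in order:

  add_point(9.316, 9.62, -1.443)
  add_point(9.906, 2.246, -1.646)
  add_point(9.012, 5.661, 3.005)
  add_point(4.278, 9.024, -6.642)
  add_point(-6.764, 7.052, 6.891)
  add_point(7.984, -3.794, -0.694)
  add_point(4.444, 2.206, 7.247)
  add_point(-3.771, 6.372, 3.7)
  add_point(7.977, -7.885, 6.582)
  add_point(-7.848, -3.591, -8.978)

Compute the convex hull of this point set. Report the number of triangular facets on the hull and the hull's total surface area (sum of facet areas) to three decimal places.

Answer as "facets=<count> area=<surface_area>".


9 of the 10 inputs are extreme points: [0, 1, 2, 3, 4, 5, 6, 8, 9].

Per-facet area ½‖(b−a)×(c−a)‖:
  f1: (p3, p1, p9) → 89.3517
  f2: (p5, p1, p9) → 56.2668
  f3: (p5, p8, p9) → 68.0601
  f4: (p5, p8, p1) → 21.5681
  f5: (p4, p3, p9) → 141.5206
  f6: (p4, p8, p9) → 186.7297
  f7: (p4, p6, p8) → 48.3071
  f8: (p0, p3, p1) → 26.8496
  f9: (p0, p4, p3) → 63.4799
  f10: (p2, p8, p1) → 38.4223
  f11: (p2, p0, p1) → 17.0051
  f12: (p2, p6, p8) → 37.3372
  f13: (p2, p4, p6) → 40.2965
  f14: (p2, p0, p4) → 47.9033
Σ area = 883.098

Euler characteristic 9−21+14 = 2 ✓

facets=14 area=883.098


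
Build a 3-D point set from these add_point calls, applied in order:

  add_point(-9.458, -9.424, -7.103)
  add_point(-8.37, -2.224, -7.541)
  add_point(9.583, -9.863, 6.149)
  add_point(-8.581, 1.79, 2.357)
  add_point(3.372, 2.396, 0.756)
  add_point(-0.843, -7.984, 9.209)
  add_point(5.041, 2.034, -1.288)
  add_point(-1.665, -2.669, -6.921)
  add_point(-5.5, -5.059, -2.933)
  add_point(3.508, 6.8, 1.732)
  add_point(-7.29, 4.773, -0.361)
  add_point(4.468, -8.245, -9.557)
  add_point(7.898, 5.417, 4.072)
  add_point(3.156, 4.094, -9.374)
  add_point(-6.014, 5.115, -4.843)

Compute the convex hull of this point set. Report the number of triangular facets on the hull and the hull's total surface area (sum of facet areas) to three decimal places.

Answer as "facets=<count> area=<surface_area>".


facets=18 area=1124.744

Hull vertices (11/15): indices [0, 1, 2, 3, 5, 9, 10, 11, 12, 13, 14].

Triangle areas on the boundary:
  f1: (p11, p2, p0) → 116.7423
  f2: (p5, p2, p0) → 100.3087
  f3: (p3, p5, p0) → 102.7962
  f4: (p1, p11, p0) → 50.2590
  f5: (p1, p13, p11) → 76.1874
  f6: (p1, p3, p0) → 37.0172
  f7: (p12, p11, p2) → 124.4318
  f8: (p12, p13, p11) → 88.6259
  f9: (p12, p13, p9) → 27.0226
  f10: (p12, p5, p2) → 83.1653
  f11: (p12, p3, p9) → 25.3949
  f12: (p12, p3, p5) → 108.8936
  f13: (p14, p1, p13) → 41.9615
  f14: (p14, p13, p9) → 53.2300
  f15: (p10, p1, p3) → 21.3177
  f16: (p10, p14, p1) → 18.7939
  f17: (p10, p3, p9) → 22.5897
  f18: (p10, p14, p9) → 26.0055
Σ area = 1124.744

Euler: V−E+F = 11−27+18 = 2.


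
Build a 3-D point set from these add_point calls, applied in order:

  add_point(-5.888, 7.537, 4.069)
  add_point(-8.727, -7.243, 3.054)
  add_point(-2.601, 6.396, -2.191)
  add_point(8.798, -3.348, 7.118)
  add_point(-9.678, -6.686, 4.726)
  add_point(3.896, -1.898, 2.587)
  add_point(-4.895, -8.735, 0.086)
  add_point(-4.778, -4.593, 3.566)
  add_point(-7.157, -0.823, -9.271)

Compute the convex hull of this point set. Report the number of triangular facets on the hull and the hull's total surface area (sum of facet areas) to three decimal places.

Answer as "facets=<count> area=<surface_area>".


facets=10 area=618.432

Extreme-point indices: [0, 1, 2, 3, 4, 6, 8] — 7 of 9 on the boundary.

Triangle areas on the boundary:
  f1: (p0, p3, p4) → 126.8145
  f2: (p8, p0, p4) → 101.1692
  f3: (p6, p3, p4) → 55.7919
  f4: (p6, p8, p3) → 97.9342
  f5: (p2, p0, p3) → 63.0203
  f6: (p2, p8, p3) → 94.9506
  f7: (p2, p8, p0) → 34.9879
  f8: (p1, p8, p4) → 10.5023
  f9: (p1, p6, p4) → 1.8754
  f10: (p1, p6, p8) → 31.3853
Σ area = 618.432

Euler: V−E+F = 7−15+10 = 2.


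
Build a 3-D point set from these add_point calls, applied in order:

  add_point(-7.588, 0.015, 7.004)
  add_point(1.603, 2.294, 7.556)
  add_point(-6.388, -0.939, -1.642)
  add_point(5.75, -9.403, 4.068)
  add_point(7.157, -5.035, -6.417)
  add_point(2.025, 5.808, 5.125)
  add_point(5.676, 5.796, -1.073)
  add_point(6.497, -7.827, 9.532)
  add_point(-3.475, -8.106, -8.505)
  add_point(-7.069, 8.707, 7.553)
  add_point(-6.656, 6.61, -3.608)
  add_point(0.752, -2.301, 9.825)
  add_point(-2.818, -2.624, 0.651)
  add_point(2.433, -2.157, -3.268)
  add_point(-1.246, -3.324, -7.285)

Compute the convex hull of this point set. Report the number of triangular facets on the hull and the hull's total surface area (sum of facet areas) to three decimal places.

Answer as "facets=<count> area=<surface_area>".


13 of the 15 inputs are extreme points: [0, 1, 2, 3, 4, 5, 6, 7, 8, 9, 10, 11, 14].

Area of each hull facet:
  f1: (p10, p9, p0) → 48.0814
  f2: (p11, p9, p0) → 39.0692
  f3: (p11, p7, p0) → 20.5371
  f4: (p6, p7, p4) → 94.5368
  f5: (p6, p10, p4) → 76.4583
  f6: (p6, p10, p9) → 70.8735
  f7: (p3, p8, p4) → 64.3662
  f8: (p3, p7, p4) → 21.6415
  f9: (p3, p8, p0) → 120.1249
  f10: (p3, p7, p0) → 46.4119
  f11: (p2, p8, p0) → 29.1222
  f12: (p2, p10, p0) → 33.9401
  f13: (p2, p10, p8) → 34.6508
  f14: (p14, p8, p4) → 22.6043
  f15: (p14, p10, p4) → 41.8264
  f16: (p14, p10, p8) → 25.2690
  f17: (p5, p6, p9) → 25.9219
  f18: (p5, p6, p7) → 53.7186
  f19: (p1, p11, p7) → 18.1902
  f20: (p1, p5, p7) → 15.2879
  f21: (p1, p11, p9) → 25.7448
  f22: (p1, p5, p9) → 21.1430
Σ area = 949.520

Check V−E+F: 13 − 33 + 22 = 2.

facets=22 area=949.520


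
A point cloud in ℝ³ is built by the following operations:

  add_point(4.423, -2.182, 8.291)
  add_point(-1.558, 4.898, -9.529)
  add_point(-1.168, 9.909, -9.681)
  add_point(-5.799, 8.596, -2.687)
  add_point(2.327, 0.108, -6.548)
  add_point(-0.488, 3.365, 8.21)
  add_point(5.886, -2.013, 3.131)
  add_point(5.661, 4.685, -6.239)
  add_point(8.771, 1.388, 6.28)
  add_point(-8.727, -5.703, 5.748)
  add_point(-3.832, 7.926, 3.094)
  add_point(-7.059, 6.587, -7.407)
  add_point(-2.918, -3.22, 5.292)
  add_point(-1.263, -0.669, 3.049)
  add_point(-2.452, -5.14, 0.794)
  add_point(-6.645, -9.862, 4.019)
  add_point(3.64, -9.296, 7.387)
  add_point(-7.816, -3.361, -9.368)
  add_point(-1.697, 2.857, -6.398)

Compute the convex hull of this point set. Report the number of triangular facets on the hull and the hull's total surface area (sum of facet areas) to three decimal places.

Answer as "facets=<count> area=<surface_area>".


facets=26 area=1034.672

15 of the 19 inputs are extreme points: [0, 1, 2, 3, 4, 5, 6, 7, 8, 9, 10, 11, 15, 16, 17].

Facet areas (half cross-product norm):
  f1: (p17, p15, p9) → 36.9010
  f2: (p10, p2, p8) → 95.5069
  f3: (p16, p15, p9) → 26.0599
  f4: (p16, p17, p15) → 76.3464
  f5: (p1, p17, p2) → 14.0777
  f6: (p5, p10, p9) → 47.6477
  f7: (p5, p10, p8) → 33.6285
  f8: (p5, p16, p9) → 72.3556
  f9: (p11, p17, p2) → 32.2919
  f10: (p11, p17, p9) → 77.8505
  f11: (p4, p16, p17) → 92.9202
  f12: (p4, p1, p17) → 34.6129
  f13: (p0, p16, p8) → 16.8032
  f14: (p0, p5, p8) → 22.1216
  f15: (p0, p5, p16) → 19.9583
  f16: (p3, p10, p2) → 20.5144
  f17: (p3, p11, p2) → 18.7697
  f18: (p3, p10, p9) → 44.6079
  f19: (p3, p11, p9) → 44.3695
  f20: (p6, p16, p8) → 22.0948
  f21: (p7, p1, p2) → 19.9437
  f22: (p7, p4, p1) → 19.0017
  f23: (p7, p2, p8) → 46.2439
  f24: (p7, p6, p8) → 31.2298
  f25: (p7, p4, p16) → 44.6205
  f26: (p7, p6, p16) → 24.1934
Σ area = 1034.672

Euler characteristic 15−39+26 = 2 ✓
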